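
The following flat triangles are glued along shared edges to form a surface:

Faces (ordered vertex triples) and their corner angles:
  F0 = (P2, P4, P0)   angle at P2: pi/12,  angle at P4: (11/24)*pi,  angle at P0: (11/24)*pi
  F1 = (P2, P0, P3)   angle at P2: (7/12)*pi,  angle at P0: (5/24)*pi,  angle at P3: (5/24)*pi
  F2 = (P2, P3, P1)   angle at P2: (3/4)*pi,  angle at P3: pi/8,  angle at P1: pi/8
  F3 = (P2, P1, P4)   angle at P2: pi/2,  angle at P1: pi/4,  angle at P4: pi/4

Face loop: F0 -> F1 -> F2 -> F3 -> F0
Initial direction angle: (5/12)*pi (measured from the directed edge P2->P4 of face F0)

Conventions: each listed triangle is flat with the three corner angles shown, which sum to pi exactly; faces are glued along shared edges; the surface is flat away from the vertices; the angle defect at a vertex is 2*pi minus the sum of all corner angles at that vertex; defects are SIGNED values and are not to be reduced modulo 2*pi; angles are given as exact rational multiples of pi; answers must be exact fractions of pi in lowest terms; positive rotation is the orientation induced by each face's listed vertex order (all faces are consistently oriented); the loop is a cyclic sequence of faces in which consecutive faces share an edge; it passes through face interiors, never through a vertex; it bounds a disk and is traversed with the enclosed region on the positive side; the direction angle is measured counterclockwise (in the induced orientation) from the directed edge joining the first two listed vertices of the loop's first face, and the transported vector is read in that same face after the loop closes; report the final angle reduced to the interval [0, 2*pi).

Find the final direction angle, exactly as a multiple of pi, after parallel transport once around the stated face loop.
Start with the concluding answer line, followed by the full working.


Answer: final direction angle = pi/2

enclosed vertex P2: corner angles sum to (23/12)*pi, defect = 2*pi - (23/12)*pi = pi/12
holonomy = initial angle + sum of enclosed defects (mod 2*pi), positive in the induced orientation
final angle = (5/12)*pi + pi/12 = pi/2 (mod 2*pi)


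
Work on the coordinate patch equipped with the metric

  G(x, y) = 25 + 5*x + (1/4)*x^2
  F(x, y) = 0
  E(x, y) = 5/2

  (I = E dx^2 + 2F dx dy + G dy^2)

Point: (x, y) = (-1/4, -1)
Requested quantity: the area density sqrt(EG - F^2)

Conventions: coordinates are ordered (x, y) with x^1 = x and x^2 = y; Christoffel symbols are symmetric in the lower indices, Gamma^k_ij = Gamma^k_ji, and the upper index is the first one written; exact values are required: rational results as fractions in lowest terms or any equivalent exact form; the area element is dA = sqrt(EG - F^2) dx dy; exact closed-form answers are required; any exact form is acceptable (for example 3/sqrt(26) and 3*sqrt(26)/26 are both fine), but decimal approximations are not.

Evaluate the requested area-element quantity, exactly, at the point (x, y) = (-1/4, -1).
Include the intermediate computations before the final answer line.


E = 5/2, F = 0, G = 1521/64; EG - F^2 = 7605/128

Answer: sqrt(EG - F^2) = 39*sqrt(10)/16


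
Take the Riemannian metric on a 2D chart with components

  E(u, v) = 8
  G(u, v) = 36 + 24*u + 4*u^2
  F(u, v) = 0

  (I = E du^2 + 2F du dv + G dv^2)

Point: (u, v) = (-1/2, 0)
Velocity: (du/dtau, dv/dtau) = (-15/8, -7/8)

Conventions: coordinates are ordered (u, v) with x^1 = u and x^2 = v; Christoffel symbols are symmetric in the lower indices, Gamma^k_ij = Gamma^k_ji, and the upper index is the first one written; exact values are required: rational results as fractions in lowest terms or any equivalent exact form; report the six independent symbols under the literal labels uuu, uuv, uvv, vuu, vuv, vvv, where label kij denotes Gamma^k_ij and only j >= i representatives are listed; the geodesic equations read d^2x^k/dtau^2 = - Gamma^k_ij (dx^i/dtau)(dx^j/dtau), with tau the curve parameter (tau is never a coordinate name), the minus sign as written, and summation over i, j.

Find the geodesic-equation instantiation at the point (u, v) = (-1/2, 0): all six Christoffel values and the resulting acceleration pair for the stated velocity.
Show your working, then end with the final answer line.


E = 8, F = 0, G = 25 at the point
E_u = 0, E_v = 0, F_u = 0, F_v = 0, G_u = 20, G_v = 0
EG - F^2 = 200;  g^inv = (1/200) * [[25, 0], [0, 8]]
first-kind symbols [ij,l] = (1/2)(d_i g_jl + d_j g_il - d_l g_ij): [uu,u] = E_u/2 = 0, [uu,v] = F_u - E_v/2 = 0, [uv,u] = E_v/2 = 0, [uv,v] = G_u/2 = 10, [vv,u] = F_v - G_u/2 = -10, [vv,v] = G_v/2 = 0
Gamma^u_ij = (G*[ij,u] - F*[ij,v])/(EG - F^2), Gamma^v_ij = (E*[ij,v] - F*[ij,u])/(EG - F^2)
Gamma_uuu = 0, Gamma_uuv = 0, Gamma_uvv = -5/4, Gamma_vuu = 0, Gamma_vuv = 2/5, Gamma_vvv = 0
d^2u/dtau^2 = -(Gamma_uuu*(-15/8)^2 + 2*Gamma_uuv*(-15/8)*(-7/8) + Gamma_uvv*(-7/8)^2) = 245/256
d^2v/dtau^2 = -(Gamma_vuu*(-15/8)^2 + 2*Gamma_vuv*(-15/8)*(-7/8) + Gamma_vvv*(-7/8)^2) = -21/16

Answer: Gamma_uuu = 0, Gamma_uuv = 0, Gamma_uvv = -5/4, Gamma_vuu = 0, Gamma_vuv = 2/5, Gamma_vvv = 0; accelerations (d^2u/dtau^2, d^2v/dtau^2) = (245/256, -21/16)


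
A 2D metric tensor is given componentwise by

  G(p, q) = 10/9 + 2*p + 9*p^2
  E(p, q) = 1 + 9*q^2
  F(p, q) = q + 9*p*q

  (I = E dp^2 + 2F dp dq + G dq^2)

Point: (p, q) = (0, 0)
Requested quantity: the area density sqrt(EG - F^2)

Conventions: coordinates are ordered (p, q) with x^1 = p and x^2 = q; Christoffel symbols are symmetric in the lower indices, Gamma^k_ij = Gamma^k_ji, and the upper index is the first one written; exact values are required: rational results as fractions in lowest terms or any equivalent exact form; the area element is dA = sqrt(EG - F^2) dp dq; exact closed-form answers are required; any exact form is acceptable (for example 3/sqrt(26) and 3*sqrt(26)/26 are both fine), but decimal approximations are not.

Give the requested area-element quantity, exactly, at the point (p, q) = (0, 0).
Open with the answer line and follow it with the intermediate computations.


Answer: sqrt(EG - F^2) = sqrt(10)/3

E = 1, F = 0, G = 10/9; EG - F^2 = 10/9


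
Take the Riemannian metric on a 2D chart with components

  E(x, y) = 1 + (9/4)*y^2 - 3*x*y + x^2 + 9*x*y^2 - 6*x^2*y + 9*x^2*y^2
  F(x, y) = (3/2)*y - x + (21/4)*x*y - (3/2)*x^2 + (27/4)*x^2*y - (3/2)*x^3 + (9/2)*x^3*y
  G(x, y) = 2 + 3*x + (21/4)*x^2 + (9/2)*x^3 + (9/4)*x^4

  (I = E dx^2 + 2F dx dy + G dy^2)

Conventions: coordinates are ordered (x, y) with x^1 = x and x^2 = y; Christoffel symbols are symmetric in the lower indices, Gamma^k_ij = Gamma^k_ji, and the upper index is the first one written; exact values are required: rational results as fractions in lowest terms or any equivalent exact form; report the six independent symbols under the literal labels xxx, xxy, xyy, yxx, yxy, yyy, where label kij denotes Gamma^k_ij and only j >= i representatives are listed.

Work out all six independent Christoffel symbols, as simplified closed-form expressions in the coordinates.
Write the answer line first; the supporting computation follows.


Answer: Gamma_xxx = (36*x*y^2 - 24*x*y + 4*x + 18*y^2 - 6*y)/(9*x^4 + 18*x^3 + 36*x^2*y^2 - 24*x^2*y + 25*x^2 + 36*x*y^2 - 12*x*y + 12*x + 9*y^2 + 8), Gamma_xxy = (36*x^2*y - 12*x^2 + 36*x*y - 6*x + 9*y)/(9*x^4 + 18*x^3 + 36*x^2*y^2 - 24*x^2*y + 25*x^2 + 36*x*y^2 - 12*x*y + 12*x + 9*y^2 + 8), Gamma_xyy = 0, Gamma_yxx = (18*x^2*y - 6*x^2 + 18*x*y - 6*x + 12*y - 4)/(9*x^4 + 18*x^3 + 36*x^2*y^2 - 24*x^2*y + 25*x^2 + 36*x*y^2 - 12*x*y + 12*x + 9*y^2 + 8), Gamma_yxy = (18*x^3 + 27*x^2 + 21*x + 6)/(9*x^4 + 18*x^3 + 36*x^2*y^2 - 24*x^2*y + 25*x^2 + 36*x*y^2 - 12*x*y + 12*x + 9*y^2 + 8), Gamma_yyy = 0

E = 1 + (9/4)*y^2 - 3*x*y + x^2 + 9*x*y^2 - 6*x^2*y + 9*x^2*y^2; F = (3/2)*y - x + (21/4)*x*y - (3/2)*x^2 + (27/4)*x^2*y - (3/2)*x^3 + (9/2)*x^3*y; G = 2 + 3*x + (21/4)*x^2 + (9/2)*x^3 + (9/4)*x^4
Gamma^k_ij = (1/2) g^{kl} (d_i g_jl + d_j g_il - d_l g_ij), with g^inv = (1/(EG-F^2)) [[G, -F], [-F, E]]
first partials: E_x = -3*y + 2*x + 9*y^2 - 12*x*y + 18*x*y^2, E_y = (9/2)*y - 3*x + 18*x*y - 6*x^2 + 18*x^2*y, F_x = -1 + (21/4)*y - 3*x + (27/2)*x*y - (9/2)*x^2 + (27/2)*x^2*y, F_y = 3/2 + (21/4)*x + (27/4)*x^2 + (9/2)*x^3, G_x = 3 + (21/2)*x + (27/2)*x^2 + 9*x^3, G_y = 0
D = EG - F^2 = 2 + 3*x + (9/4)*y^2 - 3*x*y + (25/4)*x^2 + 9*x*y^2 - 6*x^2*y + (9/2)*x^3 + 9*x^2*y^2 + (9/4)*x^4
expanded: Gamma^x_xx = (G E_x - 2F F_x + F E_y)/(2D), Gamma^x_xy = (G E_y - F G_x)/(2D), Gamma^x_yy = (2G F_y - G G_x - F G_y)/(2D), Gamma^y_xx = (2E F_x - E E_y - F E_x)/(2D), Gamma^y_xy = (E G_x - F E_y)/(2D), Gamma^y_yy = (E G_y - 2F F_y + F G_x)/(2D); substitute and cancel common factors


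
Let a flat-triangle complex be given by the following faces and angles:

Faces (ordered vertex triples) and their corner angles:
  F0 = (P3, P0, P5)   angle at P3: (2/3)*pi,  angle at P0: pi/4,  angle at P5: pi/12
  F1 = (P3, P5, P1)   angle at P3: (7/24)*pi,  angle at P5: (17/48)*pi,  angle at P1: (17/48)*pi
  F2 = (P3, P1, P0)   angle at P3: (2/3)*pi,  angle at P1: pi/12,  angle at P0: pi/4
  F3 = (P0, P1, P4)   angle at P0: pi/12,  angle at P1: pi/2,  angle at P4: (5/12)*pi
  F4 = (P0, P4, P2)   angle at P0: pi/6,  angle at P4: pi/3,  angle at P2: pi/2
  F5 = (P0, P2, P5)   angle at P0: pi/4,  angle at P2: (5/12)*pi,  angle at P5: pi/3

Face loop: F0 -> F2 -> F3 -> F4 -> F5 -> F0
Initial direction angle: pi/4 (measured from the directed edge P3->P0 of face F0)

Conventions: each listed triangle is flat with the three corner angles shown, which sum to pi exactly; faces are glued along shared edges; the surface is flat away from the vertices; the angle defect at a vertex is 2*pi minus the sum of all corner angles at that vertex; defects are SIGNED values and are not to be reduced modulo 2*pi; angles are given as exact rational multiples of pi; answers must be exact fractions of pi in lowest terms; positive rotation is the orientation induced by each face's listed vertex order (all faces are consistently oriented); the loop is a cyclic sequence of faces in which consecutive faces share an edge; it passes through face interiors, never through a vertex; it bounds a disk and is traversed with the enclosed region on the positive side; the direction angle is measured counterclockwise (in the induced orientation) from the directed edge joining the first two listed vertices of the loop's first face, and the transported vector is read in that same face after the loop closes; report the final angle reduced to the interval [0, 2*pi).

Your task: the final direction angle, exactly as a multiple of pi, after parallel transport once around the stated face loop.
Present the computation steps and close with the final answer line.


enclosed vertex P0: corner angles sum to pi, defect = 2*pi - pi = pi
transport around the loop rotates by the sum of enclosed defects; add to the initial angle mod 2*pi
final angle = pi/4 + pi = (5/4)*pi (mod 2*pi)

Answer: final direction angle = (5/4)*pi


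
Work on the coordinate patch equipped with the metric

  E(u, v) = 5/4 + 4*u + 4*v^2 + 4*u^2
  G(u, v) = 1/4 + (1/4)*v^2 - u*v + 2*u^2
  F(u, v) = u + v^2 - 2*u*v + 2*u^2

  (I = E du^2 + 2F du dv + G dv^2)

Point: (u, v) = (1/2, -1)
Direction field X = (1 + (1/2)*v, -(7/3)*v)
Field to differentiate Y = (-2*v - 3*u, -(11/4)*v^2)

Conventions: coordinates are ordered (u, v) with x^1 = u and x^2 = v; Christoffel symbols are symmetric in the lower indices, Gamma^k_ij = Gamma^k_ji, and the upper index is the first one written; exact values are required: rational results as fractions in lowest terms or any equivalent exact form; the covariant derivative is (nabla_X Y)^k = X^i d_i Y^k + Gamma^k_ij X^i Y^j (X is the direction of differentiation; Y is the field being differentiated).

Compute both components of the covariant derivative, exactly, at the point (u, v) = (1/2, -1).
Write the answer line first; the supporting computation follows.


Answer: (nabla_X Y)^u = 157/54, (nabla_X Y)^v = -407/216

E = 33/4, F = 3, G = 3/2 at the point
E_u = 8, E_v = -8, F_u = 5, F_v = -3, G_u = 3, G_v = -1
EG - F^2 = 27/8;  g^inv = (8/27) * [[3/2, -3], [-3, 33/4]]
first-kind symbols [ij,l] = (1/2)(d_i g_jl + d_j g_il - d_l g_ij): [uu,u] = E_u/2 = 4, [uu,v] = F_u - E_v/2 = 9, [uv,u] = E_v/2 = -4, [uv,v] = G_u/2 = 3/2, [vv,u] = F_v - G_u/2 = -9/2, [vv,v] = G_v/2 = -1/2
Gamma^u_ij = (G*[ij,u] - F*[ij,v])/(EG - F^2), Gamma^v_ij = (E*[ij,v] - F*[ij,u])/(EG - F^2)
Gamma_uuu = -56/9, Gamma_uuv = -28/9, Gamma_uvv = -14/9, Gamma_vuu = 166/9, Gamma_vuv = 65/9, Gamma_vvv = 25/9
X = (1/2, 7/3), Y = (1/2, -11/4) at the point


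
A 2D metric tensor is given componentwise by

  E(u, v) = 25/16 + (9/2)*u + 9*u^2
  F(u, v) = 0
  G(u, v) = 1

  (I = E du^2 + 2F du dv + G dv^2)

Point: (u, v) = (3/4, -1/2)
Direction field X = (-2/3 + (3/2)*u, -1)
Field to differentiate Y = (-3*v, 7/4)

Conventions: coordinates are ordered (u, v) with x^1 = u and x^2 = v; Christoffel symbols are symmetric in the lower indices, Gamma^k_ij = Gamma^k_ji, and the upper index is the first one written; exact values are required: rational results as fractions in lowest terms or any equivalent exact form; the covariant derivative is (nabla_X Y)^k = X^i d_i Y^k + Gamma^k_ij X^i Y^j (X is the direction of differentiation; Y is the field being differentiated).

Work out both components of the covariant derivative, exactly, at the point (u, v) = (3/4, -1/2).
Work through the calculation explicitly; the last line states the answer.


E = 10, F = 0, G = 1 at the point
E_u = 18, E_v = 0, F_u = 0, F_v = 0, G_u = 0, G_v = 0
EG - F^2 = 10;  g^inv = (1/10) * [[1, 0], [0, 10]]
first-kind symbols [ij,l] = (1/2)(d_i g_jl + d_j g_il - d_l g_ij): [uu,u] = E_u/2 = 9, [uu,v] = F_u - E_v/2 = 0, [uv,u] = E_v/2 = 0, [uv,v] = G_u/2 = 0, [vv,u] = F_v - G_u/2 = 0, [vv,v] = G_v/2 = 0
Gamma^u_ij = (G*[ij,u] - F*[ij,v])/(EG - F^2), Gamma^v_ij = (E*[ij,v] - F*[ij,u])/(EG - F^2)
Gamma_uuu = 9/10, Gamma_uuv = 0, Gamma_uvv = 0, Gamma_vuu = 0, Gamma_vuv = 0, Gamma_vvv = 0
X = (11/24, -1), Y = (3/2, 7/4) at the point

Answer: (nabla_X Y)^u = 579/160, (nabla_X Y)^v = 0


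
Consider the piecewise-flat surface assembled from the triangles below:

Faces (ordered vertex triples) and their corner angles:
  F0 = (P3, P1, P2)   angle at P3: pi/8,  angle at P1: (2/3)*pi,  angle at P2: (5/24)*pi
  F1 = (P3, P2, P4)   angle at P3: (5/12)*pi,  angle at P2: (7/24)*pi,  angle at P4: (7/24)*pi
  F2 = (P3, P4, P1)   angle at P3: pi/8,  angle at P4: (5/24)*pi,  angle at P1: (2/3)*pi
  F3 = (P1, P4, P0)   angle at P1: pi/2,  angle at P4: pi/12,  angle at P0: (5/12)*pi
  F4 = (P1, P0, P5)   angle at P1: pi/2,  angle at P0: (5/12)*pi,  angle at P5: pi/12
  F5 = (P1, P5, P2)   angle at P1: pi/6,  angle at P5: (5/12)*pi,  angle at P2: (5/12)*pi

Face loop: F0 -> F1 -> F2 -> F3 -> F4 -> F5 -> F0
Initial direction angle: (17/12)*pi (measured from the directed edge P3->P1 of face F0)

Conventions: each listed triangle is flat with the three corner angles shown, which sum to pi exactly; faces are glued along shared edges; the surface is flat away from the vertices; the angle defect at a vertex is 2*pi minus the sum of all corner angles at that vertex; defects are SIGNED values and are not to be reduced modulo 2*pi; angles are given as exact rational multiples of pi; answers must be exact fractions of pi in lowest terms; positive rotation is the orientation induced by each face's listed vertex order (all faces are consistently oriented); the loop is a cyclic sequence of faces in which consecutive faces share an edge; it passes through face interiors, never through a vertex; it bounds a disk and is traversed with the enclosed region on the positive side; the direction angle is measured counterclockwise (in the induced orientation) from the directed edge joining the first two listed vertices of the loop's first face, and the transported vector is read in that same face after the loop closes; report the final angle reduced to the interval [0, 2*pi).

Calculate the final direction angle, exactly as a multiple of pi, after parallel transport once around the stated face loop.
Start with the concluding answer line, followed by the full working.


Answer: final direction angle = pi/4

enclosed vertex P1: corner angles sum to (5/2)*pi, defect = 2*pi - (5/2)*pi = -pi/2
enclosed vertex P3: corner angles sum to (2/3)*pi, defect = 2*pi - (2/3)*pi = (4/3)*pi
the rotation equals the total enclosed defect, so the final angle is initial + defects (mod 2*pi)
final angle = (17/12)*pi + (5/6)*pi = pi/4 (mod 2*pi)


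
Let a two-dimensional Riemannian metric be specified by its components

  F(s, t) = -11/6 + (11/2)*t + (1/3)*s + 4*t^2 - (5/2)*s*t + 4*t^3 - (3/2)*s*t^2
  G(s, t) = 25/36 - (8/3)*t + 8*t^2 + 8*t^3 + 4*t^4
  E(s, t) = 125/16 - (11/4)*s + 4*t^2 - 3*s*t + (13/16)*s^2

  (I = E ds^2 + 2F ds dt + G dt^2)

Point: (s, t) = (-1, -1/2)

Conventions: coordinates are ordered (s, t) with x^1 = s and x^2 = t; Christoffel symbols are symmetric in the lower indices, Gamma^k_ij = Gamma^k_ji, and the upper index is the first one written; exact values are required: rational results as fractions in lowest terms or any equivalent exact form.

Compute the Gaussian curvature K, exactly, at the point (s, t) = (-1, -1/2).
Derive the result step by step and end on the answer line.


E = 87/8, F = -127/24, G = 59/18, EG - F^2 = 4403/576 at the point
E_s = -23/8, E_t = -1, F_s = 29/24, F_t = 11/2, G_s = 0, G_t = -20/3
E_tt = 8, F_st = -1, G_ss = 0
Evaluate Brioschi's two determinant matrices M1, M2 and divide by (EG - F^2)^2.
M1 = [[-E_tt/2 + F_st - G_ss/2, E_s/2, F_s - E_t/2], [F_t - G_s/2, E, F], [G_t/2, F, G]] = [[-5, -23/16, 41/24], [11/2, 87/8, -127/24], [-10/3, -127/24, 59/18]]; det M1 = -29323/1152
M2 = [[0, E_t/2, G_s/2], [E_t/2, E, F], [G_s/2, F, G]] = [[0, -1/2, 0], [-1/2, 87/8, -127/24], [0, -127/24, 59/18]]; det M2 = -59/72
det M1 - det M2 = -28379/1152; K = -28379/1152 / (4403/576)^2 = -220896/523957

Answer: K = -220896/523957


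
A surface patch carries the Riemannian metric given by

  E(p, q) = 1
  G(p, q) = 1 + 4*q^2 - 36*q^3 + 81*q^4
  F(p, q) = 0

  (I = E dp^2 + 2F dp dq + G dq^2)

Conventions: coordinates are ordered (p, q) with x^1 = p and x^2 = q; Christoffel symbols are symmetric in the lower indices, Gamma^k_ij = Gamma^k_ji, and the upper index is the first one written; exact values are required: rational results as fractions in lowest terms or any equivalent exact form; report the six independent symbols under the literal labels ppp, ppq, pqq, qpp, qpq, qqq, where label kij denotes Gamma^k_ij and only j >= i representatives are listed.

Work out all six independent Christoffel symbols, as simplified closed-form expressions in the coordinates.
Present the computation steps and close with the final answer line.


E = 1; F = 0; G = 1 + 4*q^2 - 36*q^3 + 81*q^4
Gamma^k_ij = (1/2) g^{kl} (d_i g_jl + d_j g_il - d_l g_ij), with g^inv = (1/(EG-F^2)) [[G, -F], [-F, E]]
first partials: E_p = 0, E_q = 0, F_p = 0, F_q = 0, G_p = 0, G_q = 8*q - 108*q^2 + 324*q^3
D = EG - F^2 = 1 + 4*q^2 - 36*q^3 + 81*q^4
expanded: Gamma^p_pp = (G E_p - 2F F_p + F E_q)/(2D), Gamma^p_pq = (G E_q - F G_p)/(2D), Gamma^p_qq = (2G F_q - G G_p - F G_q)/(2D), Gamma^q_pp = (2E F_p - E E_q - F E_p)/(2D), Gamma^q_pq = (E G_p - F E_q)/(2D), Gamma^q_qq = (E G_q - 2F F_q + F G_p)/(2D); substitute and cancel common factors

Answer: Gamma_ppp = 0, Gamma_ppq = 0, Gamma_pqq = 0, Gamma_qpp = 0, Gamma_qpq = 0, Gamma_qqq = (162*q^3 - 54*q^2 + 4*q)/(81*q^4 - 36*q^3 + 4*q^2 + 1)


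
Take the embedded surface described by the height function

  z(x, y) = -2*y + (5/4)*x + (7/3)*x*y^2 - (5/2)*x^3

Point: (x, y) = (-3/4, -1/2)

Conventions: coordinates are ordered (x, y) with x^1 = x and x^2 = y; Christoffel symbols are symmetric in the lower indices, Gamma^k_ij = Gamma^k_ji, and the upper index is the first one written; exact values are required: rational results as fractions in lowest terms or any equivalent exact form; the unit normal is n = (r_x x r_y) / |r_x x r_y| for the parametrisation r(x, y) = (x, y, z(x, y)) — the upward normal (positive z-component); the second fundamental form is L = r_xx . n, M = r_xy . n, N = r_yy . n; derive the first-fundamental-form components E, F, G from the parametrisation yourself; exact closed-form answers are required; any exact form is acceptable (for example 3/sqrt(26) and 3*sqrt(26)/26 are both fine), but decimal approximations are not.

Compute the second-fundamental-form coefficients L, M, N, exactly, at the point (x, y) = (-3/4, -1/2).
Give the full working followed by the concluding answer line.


z_x = -229/96, z_y = -1/4, z_xx = 45/4, z_xy = -7/3, z_yy = -7/2
E = 61657/9216, F = 229/384, G = 17/16; answer radicand W^2 = 62233/9216
unnormalised second-form numerators: l = 45/4, m = -7/3, n = -7/2; L = l/sqrt(62233/9216), and similarly M = m/sqrt(W^2), N = n/sqrt(W^2)

Answer: L = 1080*sqrt(62233)/62233, M = -224*sqrt(62233)/62233, N = -336*sqrt(62233)/62233


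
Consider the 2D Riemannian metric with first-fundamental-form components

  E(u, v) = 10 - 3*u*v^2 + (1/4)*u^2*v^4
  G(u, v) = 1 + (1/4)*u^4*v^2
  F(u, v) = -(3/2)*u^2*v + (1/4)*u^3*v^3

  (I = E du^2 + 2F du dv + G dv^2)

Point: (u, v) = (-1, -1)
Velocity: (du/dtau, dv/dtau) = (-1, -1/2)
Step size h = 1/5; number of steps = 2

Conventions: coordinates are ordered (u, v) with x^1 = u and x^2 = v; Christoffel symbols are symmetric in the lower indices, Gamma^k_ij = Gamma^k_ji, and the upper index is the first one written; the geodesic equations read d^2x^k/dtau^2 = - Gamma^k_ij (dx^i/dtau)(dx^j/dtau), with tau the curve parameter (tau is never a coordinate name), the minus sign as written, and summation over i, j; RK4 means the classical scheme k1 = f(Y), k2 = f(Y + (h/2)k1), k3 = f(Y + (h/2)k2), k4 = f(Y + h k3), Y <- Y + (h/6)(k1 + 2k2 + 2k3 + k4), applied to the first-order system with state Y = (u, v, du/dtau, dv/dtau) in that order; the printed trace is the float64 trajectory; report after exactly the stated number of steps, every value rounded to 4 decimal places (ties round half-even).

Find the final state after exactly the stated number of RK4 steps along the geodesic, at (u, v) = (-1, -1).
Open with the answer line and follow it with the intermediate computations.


Answer: u = -1.3653, v = -1.1935, du/dtau = -0.8260, dv/dtau = -0.4634

f(Y) = (du/dtau, dv/dtau, -Gamma^u_ij Y'^i Y'^j, -Gamma^v_ij Y'^i Y'^j) with the Gammas evaluated at the stage position; h = 0.200000; intermediate values shown to 6 dp
step 0: u = -1.0000, v = -1.0000, du/dtau = -1.0000, dv/dtau = -0.5000
step 1:
  k1: at (u, v) = (-1.000000, -1.000000), (du/dtau, dv/dtau) = (-1.000000, -0.500000); Gamma_uuu = -0.129630, Gamma_uuv = -0.259259, Gamma_uvv = -0.129630, Gamma_vuu = -0.018519, Gamma_vuv = -0.037037, Gamma_vvv = -0.018519; k1 = (-1.000000, -0.500000, 0.421296, 0.060185)
  k2: at (u, v) = (-1.100000, -1.050000), (du/dtau, dv/dtau) = (-0.957870, -0.493981); Gamma_uuu = -0.137966, Gamma_uuv = -0.289071, Gamma_uvv = -0.151418, Gamma_vuu = -0.024302, Gamma_vuv = -0.050919, Gamma_vvv = -0.026672; k2 = (-0.957870, -0.493981, 0.437094, 0.076993)
  k3: at (u, v) = (-1.095787, -1.049398), (du/dtau, dv/dtau) = (-0.956291, -0.492301); Gamma_uuu = -0.137964, Gamma_uuv = -0.288125, Gamma_uvv = -0.150431, Gamma_vuu = -0.024122, Gamma_vuv = -0.050377, Gamma_vvv = -0.026302; k3 = (-0.956291, -0.492301, 0.433913, 0.075868)
  k4: at (u, v) = (-1.191258, -1.098460), (du/dtau, dv/dtau) = (-0.913217, -0.484826); Gamma_uuu = -0.145341, Gamma_uuv = -0.315240, Gamma_uvv = -0.170936, Gamma_vuu = -0.030462, Gamma_vuv = -0.066072, Gamma_vvv = -0.035827; k4 = (-0.913217, -0.484826, 0.440536, 0.092333)
  Y <- Y + (h/6)(k1 + 2k2 + 2k3 + k4): u = -1.1914, v = -1.0986, du/dtau = -0.9132, dv/dtau = -0.4847
step 2:
  k1: at (u, v) = (-1.191385, -1.098580), (du/dtau, dv/dtau) = (-0.913205, -0.484725); Gamma_uuu = -0.145362, Gamma_uuv = -0.315284, Gamma_uvv = -0.170959, Gamma_vuu = -0.030475, Gamma_vuv = -0.066098, Gamma_vvv = -0.035841; k1 = (-0.913205, -0.484725, 0.440516, 0.092353)
  k2: at (u, v) = (-1.282705, -1.147052), (du/dtau, dv/dtau) = (-0.869154, -0.475490); Gamma_uuu = -0.151733, Gamma_uuv = -0.339355, Gamma_uvv = -0.189744, Gamma_vuu = -0.037250, Gamma_vuv = -0.083310, Gamma_vvv = -0.046581; k2 = (-0.869154, -0.475490, 0.438017, 0.107530)
  k3: at (u, v) = (-1.278300, -1.146129), (du/dtau, dv/dtau) = (-0.869403, -0.473972); Gamma_uuu = -0.151743, Gamma_uuv = -0.338483, Gamma_uvv = -0.188759, Gamma_vuu = -0.037008, Gamma_vuv = -0.082551, Gamma_vvv = -0.046035; k3 = (-0.869403, -0.473972, 0.436061, 0.106348)
  k4: at (u, v) = (-1.365265, -1.193374), (du/dtau, dv/dtau) = (-0.825993, -0.463456); Gamma_uuu = -0.157005, Gamma_uuv = -0.359240, Gamma_uvv = -0.205492, Gamma_vuu = -0.043961, Gamma_vuv = -0.100586, Gamma_vvv = -0.057537; k4 = (-0.825993, -0.463456, 0.426299, 0.119363)
  Y <- Y + (h/6)(k1 + 2k2 + 2k3 + k4): u = -1.3653, v = -1.1935, du/dtau = -0.8260, dv/dtau = -0.4634


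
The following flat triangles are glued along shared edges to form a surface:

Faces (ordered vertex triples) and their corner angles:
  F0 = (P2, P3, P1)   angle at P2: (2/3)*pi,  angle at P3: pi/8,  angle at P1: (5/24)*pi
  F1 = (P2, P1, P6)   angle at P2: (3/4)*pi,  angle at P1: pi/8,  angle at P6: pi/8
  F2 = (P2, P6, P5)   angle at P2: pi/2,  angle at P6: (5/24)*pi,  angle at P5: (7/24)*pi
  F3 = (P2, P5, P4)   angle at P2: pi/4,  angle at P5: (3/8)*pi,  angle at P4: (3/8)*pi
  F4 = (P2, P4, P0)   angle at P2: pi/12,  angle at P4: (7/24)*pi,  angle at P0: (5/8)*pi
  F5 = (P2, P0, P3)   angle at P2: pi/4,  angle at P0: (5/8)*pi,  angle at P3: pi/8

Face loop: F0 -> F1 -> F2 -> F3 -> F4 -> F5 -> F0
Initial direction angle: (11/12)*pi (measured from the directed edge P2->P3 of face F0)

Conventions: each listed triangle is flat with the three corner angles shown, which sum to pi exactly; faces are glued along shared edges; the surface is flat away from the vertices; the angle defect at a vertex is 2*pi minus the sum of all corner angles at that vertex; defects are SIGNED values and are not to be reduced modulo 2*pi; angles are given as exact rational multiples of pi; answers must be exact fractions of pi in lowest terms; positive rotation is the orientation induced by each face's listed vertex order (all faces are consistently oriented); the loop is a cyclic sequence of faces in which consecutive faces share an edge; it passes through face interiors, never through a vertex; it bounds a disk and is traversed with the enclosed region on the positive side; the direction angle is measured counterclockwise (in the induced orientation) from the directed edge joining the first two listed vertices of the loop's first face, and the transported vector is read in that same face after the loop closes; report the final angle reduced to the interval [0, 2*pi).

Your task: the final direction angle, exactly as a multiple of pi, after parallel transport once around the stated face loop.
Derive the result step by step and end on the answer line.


enclosed vertex P2: corner angles sum to (5/2)*pi, defect = 2*pi - (5/2)*pi = -pi/2
the rotation equals the total enclosed defect, so the final angle is initial + defects (mod 2*pi)
final angle = (11/12)*pi - pi/2 = (5/12)*pi (mod 2*pi)

Answer: final direction angle = (5/12)*pi


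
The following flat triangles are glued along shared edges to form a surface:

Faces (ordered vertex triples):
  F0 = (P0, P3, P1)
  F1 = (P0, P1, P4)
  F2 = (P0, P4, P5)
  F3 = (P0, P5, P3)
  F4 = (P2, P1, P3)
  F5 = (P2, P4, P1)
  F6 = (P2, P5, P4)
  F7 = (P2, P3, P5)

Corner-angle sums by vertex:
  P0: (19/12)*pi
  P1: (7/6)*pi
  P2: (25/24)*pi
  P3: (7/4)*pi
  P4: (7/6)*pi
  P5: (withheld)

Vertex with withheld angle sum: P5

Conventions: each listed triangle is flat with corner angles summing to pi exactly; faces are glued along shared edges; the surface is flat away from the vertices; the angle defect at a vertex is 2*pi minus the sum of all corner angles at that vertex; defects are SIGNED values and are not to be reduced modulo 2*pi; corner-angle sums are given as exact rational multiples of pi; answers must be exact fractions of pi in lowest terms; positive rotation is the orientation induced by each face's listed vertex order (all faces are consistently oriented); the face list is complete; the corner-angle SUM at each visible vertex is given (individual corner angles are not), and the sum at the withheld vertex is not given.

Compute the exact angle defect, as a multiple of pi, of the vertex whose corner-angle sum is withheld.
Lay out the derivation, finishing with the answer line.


V = 6, E = 12, F = 8; chi = V - E + F = 2
Gauss-Bonnet: total defect = 2*pi*chi = 4*pi; visible defects sum to (79/24)*pi

Answer: defect(P5) = (17/24)*pi


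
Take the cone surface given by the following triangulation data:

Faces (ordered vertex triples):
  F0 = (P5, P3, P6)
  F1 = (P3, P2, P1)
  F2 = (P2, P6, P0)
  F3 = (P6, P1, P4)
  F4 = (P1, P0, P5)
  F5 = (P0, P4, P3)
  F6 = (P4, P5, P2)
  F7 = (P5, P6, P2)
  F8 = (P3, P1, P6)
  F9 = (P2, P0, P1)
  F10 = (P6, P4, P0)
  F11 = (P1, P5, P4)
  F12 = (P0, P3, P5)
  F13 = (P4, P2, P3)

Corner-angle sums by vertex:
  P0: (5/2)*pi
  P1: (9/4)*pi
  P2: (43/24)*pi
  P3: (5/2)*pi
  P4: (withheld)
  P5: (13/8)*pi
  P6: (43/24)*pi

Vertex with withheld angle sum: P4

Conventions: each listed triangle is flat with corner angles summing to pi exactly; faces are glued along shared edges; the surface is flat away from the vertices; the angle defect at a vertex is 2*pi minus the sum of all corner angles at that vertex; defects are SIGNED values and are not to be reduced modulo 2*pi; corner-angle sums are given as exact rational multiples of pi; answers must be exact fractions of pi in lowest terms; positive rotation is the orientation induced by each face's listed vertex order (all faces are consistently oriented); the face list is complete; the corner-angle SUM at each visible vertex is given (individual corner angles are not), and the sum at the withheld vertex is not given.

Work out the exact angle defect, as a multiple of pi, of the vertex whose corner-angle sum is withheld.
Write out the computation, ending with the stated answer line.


V = 7, E = 21, F = 14; chi = V - E + F = 0
Gauss-Bonnet: total defect = 2*pi*chi = 0; visible defects sum to (-11/24)*pi

Answer: defect(P4) = (11/24)*pi


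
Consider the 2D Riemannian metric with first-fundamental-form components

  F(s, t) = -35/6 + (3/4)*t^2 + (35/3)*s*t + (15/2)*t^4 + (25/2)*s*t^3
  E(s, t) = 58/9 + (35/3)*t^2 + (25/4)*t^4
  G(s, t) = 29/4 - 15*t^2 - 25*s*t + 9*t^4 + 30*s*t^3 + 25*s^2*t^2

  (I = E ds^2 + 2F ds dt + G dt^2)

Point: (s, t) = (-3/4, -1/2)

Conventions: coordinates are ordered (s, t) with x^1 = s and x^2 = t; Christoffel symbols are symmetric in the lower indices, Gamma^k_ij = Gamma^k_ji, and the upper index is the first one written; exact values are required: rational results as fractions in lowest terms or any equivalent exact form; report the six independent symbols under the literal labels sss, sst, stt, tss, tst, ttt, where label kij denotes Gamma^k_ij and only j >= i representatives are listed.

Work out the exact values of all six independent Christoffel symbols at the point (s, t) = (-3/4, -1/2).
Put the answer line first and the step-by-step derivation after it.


Answer: Gamma_sss = 0, Gamma_sst = -2130/2813, Gamma_stt = -5751/2813, Gamma_tss = 0, Gamma_tst = -90/2813, Gamma_ttt = -243/2813

E = 5617/576, F = 71/192, G = 65/64 at the point
E_s = 0, E_t = -355/24, F_s = -355/48, F_t = -649/32, G_s = -5/8, G_t = -27/16
EG - F^2 = 2813/288;  g^inv = (288/2813) * [[65/64, -71/192], [-71/192, 5617/576]]
first-kind symbols [ij,l] = (1/2)(d_i g_jl + d_j g_il - d_l g_ij): [ss,s] = E_s/2 = 0, [ss,t] = F_s - E_t/2 = 0, [st,s] = E_t/2 = -355/48, [st,t] = G_s/2 = -5/16, [tt,s] = F_t - G_s/2 = -639/32, [tt,t] = G_t/2 = -27/32
Gamma^s_ij = (G*[ij,s] - F*[ij,t])/(EG - F^2), Gamma^t_ij = (E*[ij,t] - F*[ij,s])/(EG - F^2)


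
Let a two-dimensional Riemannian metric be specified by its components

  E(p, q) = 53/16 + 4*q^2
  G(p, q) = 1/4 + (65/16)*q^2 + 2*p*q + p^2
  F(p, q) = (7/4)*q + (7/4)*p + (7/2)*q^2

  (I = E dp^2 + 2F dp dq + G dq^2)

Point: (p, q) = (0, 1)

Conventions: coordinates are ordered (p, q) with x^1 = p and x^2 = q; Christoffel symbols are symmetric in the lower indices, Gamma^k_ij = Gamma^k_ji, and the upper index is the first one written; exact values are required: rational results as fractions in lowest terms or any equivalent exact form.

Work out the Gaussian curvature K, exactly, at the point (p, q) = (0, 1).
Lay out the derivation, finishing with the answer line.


E = 117/16, F = 21/4, G = 69/16, EG - F^2 = 1017/256 at the point
E_p = 0, E_q = 8, F_p = 7/4, F_q = 35/4, G_p = 2, G_q = 65/8
E_qq = 8, F_pq = 0, G_pp = 2
Evaluate Brioschi's two determinant matrices M1, M2 and divide by (EG - F^2)^2.
M1 = [[-E_qq/2 + F_pq - G_pp/2, E_p/2, F_p - E_q/2], [F_q - G_p/2, E, F], [G_q/2, F, G]] = [[-5, 0, -9/4], [31/4, 117/16, 21/4], [65/16, 21/4, 69/16]]; det M1 = -45639/1024
M2 = [[0, E_q/2, G_p/2], [E_q/2, E, F], [G_p/2, F, G]] = [[0, 4, 1], [4, 117/16, 21/4], [1, 21/4, 69/16]]; det M2 = -549/16
det M1 - det M2 = -10503/1024; K = -10503/1024 / (1017/256)^2 = -24896/38307

Answer: K = -24896/38307


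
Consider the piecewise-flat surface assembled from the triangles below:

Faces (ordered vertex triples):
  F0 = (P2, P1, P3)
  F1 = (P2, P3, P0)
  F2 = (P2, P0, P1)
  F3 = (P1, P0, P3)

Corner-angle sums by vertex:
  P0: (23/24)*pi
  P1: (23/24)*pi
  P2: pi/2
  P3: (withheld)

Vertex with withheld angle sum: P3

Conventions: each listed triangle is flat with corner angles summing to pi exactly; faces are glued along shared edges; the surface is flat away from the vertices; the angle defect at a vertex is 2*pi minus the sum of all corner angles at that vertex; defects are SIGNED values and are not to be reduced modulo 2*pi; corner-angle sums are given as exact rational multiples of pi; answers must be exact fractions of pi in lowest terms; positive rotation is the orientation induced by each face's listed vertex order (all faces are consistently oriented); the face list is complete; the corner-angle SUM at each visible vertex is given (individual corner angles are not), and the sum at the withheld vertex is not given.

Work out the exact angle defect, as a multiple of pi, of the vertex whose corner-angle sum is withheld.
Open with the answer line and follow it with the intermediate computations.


Answer: defect(P3) = (5/12)*pi

V = 4, E = 6, F = 4; chi = V - E + F = 2
Gauss-Bonnet: total defect = 2*pi*chi = 4*pi; visible defects sum to (43/12)*pi


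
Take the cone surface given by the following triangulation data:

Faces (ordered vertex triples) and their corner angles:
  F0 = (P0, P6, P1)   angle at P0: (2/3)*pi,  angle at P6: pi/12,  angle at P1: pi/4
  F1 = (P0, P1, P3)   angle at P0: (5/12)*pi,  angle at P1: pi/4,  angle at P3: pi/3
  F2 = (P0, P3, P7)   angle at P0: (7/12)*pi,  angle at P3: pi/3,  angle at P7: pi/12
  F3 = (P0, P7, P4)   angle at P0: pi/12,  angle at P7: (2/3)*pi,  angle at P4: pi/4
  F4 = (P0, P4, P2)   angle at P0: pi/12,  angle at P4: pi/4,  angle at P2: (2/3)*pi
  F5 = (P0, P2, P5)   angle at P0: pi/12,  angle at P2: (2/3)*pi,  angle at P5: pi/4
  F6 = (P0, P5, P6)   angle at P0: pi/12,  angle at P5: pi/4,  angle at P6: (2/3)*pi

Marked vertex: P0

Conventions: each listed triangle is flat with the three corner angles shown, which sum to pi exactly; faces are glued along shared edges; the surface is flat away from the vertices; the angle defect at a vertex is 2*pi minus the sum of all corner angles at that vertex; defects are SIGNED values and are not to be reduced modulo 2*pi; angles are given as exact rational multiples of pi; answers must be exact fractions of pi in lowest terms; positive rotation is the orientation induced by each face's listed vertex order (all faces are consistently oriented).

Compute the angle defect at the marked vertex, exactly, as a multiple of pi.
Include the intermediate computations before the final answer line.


Sum of corner angles at P0: 2*pi
defect = 2*pi - 2*pi

Answer: defect(P0) = 0


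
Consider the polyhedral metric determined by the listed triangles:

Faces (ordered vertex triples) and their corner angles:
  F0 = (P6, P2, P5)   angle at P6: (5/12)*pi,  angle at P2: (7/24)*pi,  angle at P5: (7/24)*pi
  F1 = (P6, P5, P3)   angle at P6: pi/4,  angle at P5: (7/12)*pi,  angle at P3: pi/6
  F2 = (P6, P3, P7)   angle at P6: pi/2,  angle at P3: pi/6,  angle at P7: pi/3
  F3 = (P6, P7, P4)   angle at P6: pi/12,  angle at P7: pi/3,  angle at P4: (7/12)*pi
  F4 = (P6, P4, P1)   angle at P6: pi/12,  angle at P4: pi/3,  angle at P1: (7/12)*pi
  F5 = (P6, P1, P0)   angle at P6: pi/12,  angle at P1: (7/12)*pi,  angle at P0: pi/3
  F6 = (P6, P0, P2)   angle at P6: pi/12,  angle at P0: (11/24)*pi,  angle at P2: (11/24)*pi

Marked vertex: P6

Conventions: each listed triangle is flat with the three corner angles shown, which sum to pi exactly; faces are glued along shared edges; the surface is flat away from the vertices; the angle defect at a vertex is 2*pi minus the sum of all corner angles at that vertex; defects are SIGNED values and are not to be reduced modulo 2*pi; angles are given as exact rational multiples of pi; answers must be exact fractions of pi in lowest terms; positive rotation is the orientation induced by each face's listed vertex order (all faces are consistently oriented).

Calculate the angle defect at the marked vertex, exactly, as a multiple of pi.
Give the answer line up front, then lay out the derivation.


Answer: defect(P6) = pi/2

Sum of corner angles at P6: (3/2)*pi
defect = 2*pi - (3/2)*pi


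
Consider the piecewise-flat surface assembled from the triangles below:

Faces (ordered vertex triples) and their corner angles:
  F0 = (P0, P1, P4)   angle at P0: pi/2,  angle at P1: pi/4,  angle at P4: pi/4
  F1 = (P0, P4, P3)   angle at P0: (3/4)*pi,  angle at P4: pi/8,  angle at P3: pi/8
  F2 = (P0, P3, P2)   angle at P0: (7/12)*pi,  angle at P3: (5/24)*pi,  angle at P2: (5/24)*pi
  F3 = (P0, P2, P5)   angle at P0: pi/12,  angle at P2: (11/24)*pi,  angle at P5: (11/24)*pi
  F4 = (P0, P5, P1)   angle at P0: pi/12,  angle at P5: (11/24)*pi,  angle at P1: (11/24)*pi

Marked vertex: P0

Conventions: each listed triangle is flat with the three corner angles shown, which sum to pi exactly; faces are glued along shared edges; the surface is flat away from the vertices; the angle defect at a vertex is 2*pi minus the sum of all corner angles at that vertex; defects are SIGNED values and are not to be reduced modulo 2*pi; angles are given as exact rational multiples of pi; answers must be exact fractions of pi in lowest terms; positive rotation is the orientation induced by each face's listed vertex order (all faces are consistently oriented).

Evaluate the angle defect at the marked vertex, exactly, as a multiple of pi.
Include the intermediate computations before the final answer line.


Sum of corner angles at P0: 2*pi
defect = 2*pi - 2*pi

Answer: defect(P0) = 0


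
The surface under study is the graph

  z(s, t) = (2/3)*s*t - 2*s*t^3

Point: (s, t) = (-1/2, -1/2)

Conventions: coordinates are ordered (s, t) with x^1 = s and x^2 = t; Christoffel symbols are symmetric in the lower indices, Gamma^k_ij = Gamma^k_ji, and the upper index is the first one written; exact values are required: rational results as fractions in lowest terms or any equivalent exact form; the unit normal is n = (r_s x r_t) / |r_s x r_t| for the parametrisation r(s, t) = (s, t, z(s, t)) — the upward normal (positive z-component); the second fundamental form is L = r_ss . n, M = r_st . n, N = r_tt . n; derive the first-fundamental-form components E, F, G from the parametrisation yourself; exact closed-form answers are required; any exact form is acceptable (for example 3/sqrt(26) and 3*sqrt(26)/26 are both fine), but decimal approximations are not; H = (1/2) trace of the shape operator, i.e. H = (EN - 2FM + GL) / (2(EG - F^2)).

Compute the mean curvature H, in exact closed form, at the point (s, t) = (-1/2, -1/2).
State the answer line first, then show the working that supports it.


Answer: H = -133*sqrt(170)/1445

z_s = -1/12, z_t = 5/12, z_ss = 0, z_st = -5/6, z_tt = -3
E = 145/144, F = -5/144, G = 169/144; answer radicand W^2 = 85/72
unnormalised second-form numerators: l = 0, m = -5/6, n = -3; L = l/sqrt(85/72), and similarly M = m/sqrt(W^2), N = n/sqrt(W^2)
H = (E*n - 2*F*m + G*l) / (2*(EG - F^2)*sqrt(W^2)); E*n - 2*F*m + G*l = -665/216, EG - F^2 = 85/72, so H = (-133/102)/sqrt(85/72)
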